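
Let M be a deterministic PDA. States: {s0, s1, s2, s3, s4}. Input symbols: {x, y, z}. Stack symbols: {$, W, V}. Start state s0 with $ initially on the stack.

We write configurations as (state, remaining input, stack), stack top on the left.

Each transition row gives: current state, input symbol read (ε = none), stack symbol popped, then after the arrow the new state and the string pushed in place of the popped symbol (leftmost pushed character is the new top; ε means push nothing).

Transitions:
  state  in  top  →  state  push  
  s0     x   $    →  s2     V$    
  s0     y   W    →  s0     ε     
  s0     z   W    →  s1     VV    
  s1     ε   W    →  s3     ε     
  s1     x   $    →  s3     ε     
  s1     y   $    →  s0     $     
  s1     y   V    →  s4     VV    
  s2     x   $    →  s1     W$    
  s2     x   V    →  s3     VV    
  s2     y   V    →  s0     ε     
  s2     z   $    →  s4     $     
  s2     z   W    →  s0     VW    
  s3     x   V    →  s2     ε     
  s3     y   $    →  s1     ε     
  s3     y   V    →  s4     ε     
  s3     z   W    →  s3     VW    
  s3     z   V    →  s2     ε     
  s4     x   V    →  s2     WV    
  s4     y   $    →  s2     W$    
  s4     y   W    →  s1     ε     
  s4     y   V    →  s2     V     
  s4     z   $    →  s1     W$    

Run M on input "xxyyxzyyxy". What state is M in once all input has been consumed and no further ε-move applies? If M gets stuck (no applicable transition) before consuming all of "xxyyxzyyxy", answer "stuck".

stuck

(s0, xxyyxzyyxy, $)
  read x, top $: go to s2, push V$ → (s2, xyyxzyyxy, V$)
  read x, top V: go to s3, push VV → (s3, yyxzyyxy, VV$)
  read y, top V: go to s4, push ε → (s4, yxzyyxy, V$)
  read y, top V: go to s2, push V → (s2, xzyyxy, V$)
  read x, top V: go to s3, push VV → (s3, zyyxy, VV$)
  read z, top V: go to s2, push ε → (s2, yyxy, V$)
  read y, top V: go to s0, push ε → (s0, yxy, $)
No transition for (s0, y, top $); M blocks with input yxy remaining.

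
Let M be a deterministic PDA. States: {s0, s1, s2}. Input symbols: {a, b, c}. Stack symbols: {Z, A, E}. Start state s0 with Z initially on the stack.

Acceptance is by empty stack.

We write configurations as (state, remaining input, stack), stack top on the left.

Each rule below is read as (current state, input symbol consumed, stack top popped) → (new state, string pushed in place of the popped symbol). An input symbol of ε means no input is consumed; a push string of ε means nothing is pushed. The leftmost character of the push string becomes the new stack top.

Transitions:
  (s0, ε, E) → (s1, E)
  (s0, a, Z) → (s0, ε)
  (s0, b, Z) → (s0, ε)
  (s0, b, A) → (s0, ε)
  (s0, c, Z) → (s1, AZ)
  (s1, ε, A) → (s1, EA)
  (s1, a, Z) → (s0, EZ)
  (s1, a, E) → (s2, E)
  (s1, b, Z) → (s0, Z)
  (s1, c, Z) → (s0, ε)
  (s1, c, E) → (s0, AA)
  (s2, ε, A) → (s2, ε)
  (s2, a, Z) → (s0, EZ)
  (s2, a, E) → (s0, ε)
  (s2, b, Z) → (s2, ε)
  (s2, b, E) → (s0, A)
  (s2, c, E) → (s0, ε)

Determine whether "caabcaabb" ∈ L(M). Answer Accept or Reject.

(s0, caabcaabb, Z) ⊢ (s1, aabcaabb, AZ) ⊢ (s1, aabcaabb, EAZ) ⊢ (s2, abcaabb, EAZ) ⊢ (s0, bcaabb, AZ) ⊢ (s0, caabb, Z) ⊢ (s1, aabb, AZ) ⊢ (s1, aabb, EAZ) ⊢ (s2, abb, EAZ) ⊢ (s0, bb, AZ) ⊢ (s0, b, Z) ⊢ (s0, ε, ε)
All input consumed and the stack is empty.

Accept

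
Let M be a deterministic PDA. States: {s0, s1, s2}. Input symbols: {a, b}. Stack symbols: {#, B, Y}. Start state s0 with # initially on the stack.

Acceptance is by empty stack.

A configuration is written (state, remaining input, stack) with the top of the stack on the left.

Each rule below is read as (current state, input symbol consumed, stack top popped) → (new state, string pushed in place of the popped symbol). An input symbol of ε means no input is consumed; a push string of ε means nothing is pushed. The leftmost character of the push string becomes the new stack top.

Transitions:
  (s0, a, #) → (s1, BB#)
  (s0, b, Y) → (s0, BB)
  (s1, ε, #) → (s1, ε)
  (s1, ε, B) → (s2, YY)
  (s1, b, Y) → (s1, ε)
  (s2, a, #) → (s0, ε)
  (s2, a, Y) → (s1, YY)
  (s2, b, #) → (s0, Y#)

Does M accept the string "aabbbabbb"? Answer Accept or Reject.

(s0, aabbbabbb, #)
  read a, top #: go to s1, push BB# → (s1, abbbabbb, BB#)
  ε-move, top B: go to s2, push YY → (s2, abbbabbb, YYB#)
  read a, top Y: go to s1, push YY → (s1, bbbabbb, YYYB#)
  read b, top Y: go to s1, push ε → (s1, bbabbb, YYB#)
  read b, top Y: go to s1, push ε → (s1, babbb, YB#)
  read b, top Y: go to s1, push ε → (s1, abbb, B#)
  ε-move, top B: go to s2, push YY → (s2, abbb, YY#)
  read a, top Y: go to s1, push YY → (s1, bbb, YYY#)
  read b, top Y: go to s1, push ε → (s1, bb, YY#)
  read b, top Y: go to s1, push ε → (s1, b, Y#)
  read b, top Y: go to s1, push ε → (s1, ε, #)
  ε-move, top #: go to s1, push ε → (s1, ε, ε)
All input consumed and the stack is empty.

Accept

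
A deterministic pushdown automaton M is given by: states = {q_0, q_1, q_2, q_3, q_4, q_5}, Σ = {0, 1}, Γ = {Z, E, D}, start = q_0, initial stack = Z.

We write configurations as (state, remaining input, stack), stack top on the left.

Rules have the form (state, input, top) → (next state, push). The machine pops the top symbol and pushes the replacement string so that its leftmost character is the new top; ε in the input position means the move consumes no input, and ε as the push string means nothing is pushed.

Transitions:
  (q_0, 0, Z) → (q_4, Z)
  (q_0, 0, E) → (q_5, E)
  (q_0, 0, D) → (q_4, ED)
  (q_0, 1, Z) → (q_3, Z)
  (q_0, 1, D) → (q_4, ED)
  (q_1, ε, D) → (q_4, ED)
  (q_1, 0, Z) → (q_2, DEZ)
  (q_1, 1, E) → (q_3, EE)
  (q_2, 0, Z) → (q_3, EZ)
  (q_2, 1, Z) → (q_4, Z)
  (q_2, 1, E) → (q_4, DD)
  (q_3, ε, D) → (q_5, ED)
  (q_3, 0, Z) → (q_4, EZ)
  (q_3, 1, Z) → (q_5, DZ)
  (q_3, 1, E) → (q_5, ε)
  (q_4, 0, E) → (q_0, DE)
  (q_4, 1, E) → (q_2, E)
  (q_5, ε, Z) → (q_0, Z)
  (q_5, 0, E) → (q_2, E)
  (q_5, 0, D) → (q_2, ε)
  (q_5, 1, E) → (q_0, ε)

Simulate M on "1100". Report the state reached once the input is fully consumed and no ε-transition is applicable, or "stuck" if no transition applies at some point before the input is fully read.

q_3

(q_0, 1100, Z)
  read 1, top Z: go to q_3, push Z → (q_3, 100, Z)
  read 1, top Z: go to q_5, push DZ → (q_5, 00, DZ)
  read 0, top D: go to q_2, push ε → (q_2, 0, Z)
  read 0, top Z: go to q_3, push EZ → (q_3, ε, EZ)
All input consumed; M is in state q_3.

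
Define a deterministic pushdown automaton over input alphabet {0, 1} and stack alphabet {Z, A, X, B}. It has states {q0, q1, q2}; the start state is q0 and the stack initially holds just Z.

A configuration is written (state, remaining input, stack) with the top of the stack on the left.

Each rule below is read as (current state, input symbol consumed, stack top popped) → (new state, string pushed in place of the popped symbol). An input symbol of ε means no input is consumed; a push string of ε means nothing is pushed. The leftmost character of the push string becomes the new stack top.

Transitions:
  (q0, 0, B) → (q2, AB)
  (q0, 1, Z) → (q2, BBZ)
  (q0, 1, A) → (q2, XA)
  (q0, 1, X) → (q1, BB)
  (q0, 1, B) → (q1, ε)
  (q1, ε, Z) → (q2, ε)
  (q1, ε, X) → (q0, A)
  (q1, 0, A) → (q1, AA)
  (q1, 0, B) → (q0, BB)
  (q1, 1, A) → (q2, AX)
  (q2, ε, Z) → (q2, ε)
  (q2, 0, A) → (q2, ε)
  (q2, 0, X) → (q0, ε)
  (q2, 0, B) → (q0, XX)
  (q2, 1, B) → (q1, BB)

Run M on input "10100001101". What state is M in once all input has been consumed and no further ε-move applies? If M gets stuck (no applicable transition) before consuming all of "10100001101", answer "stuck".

stuck

(q0, 10100001101, Z)
  read 1, top Z: go to q2, push BBZ → (q2, 0100001101, BBZ)
  read 0, top B: go to q0, push XX → (q0, 100001101, XXBZ)
  read 1, top X: go to q1, push BB → (q1, 00001101, BBXBZ)
  read 0, top B: go to q0, push BB → (q0, 0001101, BBBXBZ)
  read 0, top B: go to q2, push AB → (q2, 001101, ABBBXBZ)
  read 0, top A: go to q2, push ε → (q2, 01101, BBBXBZ)
  read 0, top B: go to q0, push XX → (q0, 1101, XXBBXBZ)
  read 1, top X: go to q1, push BB → (q1, 101, BBXBBXBZ)
No transition for (q1, 1, top B); M blocks with input 101 remaining.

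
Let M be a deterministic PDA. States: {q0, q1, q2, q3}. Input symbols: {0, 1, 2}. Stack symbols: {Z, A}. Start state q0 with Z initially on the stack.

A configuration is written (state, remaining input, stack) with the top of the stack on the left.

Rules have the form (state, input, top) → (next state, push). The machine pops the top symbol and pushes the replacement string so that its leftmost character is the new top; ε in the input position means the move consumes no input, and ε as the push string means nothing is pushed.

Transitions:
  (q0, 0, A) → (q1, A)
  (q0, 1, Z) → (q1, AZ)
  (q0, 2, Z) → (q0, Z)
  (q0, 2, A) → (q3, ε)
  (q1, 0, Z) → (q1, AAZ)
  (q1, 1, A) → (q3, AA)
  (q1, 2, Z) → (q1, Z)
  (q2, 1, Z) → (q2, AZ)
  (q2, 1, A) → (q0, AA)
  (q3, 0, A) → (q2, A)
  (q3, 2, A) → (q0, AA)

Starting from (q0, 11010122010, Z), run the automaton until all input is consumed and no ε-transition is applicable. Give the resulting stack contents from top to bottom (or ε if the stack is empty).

AAAAAZ

(q0, 11010122010, Z)
  read 1, top Z: go to q1, push AZ → (q1, 1010122010, AZ)
  read 1, top A: go to q3, push AA → (q3, 010122010, AAZ)
  read 0, top A: go to q2, push A → (q2, 10122010, AAZ)
  read 1, top A: go to q0, push AA → (q0, 0122010, AAAZ)
  read 0, top A: go to q1, push A → (q1, 122010, AAAZ)
  read 1, top A: go to q3, push AA → (q3, 22010, AAAAZ)
  read 2, top A: go to q0, push AA → (q0, 2010, AAAAAZ)
  read 2, top A: go to q3, push ε → (q3, 010, AAAAZ)
  read 0, top A: go to q2, push A → (q2, 10, AAAAZ)
  read 1, top A: go to q0, push AA → (q0, 0, AAAAAZ)
  read 0, top A: go to q1, push A → (q1, ε, AAAAAZ)
All input consumed in state q1 with stack AAAAAZ.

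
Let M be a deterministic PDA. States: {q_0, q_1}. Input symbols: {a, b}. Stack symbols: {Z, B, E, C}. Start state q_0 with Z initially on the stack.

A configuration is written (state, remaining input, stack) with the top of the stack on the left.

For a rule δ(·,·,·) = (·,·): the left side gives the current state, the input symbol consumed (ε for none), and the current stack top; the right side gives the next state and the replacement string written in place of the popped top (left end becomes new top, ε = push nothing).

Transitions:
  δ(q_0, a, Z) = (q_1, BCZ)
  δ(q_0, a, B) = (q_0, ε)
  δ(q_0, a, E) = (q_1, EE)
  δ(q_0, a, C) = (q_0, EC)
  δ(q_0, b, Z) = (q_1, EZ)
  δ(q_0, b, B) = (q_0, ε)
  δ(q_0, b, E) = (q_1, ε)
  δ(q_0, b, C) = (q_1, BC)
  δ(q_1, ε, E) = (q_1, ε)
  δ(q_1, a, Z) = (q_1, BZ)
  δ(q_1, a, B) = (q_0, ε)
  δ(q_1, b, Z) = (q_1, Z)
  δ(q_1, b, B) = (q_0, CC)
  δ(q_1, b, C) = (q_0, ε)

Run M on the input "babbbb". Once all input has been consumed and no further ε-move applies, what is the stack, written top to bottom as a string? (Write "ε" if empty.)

BCCCCZ

(q_0, babbbb, Z)
  read b, top Z: go to q_1, push EZ → (q_1, abbbb, EZ)
  ε-move, top E: go to q_1, push ε → (q_1, abbbb, Z)
  read a, top Z: go to q_1, push BZ → (q_1, bbbb, BZ)
  read b, top B: go to q_0, push CC → (q_0, bbb, CCZ)
  read b, top C: go to q_1, push BC → (q_1, bb, BCCZ)
  read b, top B: go to q_0, push CC → (q_0, b, CCCCZ)
  read b, top C: go to q_1, push BC → (q_1, ε, BCCCCZ)
All input consumed in state q_1 with stack BCCCCZ.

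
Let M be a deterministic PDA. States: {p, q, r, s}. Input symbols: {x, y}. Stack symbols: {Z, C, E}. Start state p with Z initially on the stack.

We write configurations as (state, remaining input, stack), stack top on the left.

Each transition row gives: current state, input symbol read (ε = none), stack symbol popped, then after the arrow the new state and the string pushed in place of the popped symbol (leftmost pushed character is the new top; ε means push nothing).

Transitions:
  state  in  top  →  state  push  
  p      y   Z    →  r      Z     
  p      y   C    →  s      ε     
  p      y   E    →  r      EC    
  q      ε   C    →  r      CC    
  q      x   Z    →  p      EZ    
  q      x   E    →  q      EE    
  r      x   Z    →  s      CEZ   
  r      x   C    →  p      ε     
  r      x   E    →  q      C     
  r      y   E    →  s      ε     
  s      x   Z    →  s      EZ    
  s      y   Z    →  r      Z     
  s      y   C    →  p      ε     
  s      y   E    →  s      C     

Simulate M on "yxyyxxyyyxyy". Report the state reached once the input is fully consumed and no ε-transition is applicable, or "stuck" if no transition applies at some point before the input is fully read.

(p, yxyyxxyyyxyy, Z)
  read y, top Z: go to r, push Z → (r, xyyxxyyyxyy, Z)
  read x, top Z: go to s, push CEZ → (s, yyxxyyyxyy, CEZ)
  read y, top C: go to p, push ε → (p, yxxyyyxyy, EZ)
  read y, top E: go to r, push EC → (r, xxyyyxyy, ECZ)
  read x, top E: go to q, push C → (q, xyyyxyy, CCZ)
  ε-move, top C: go to r, push CC → (r, xyyyxyy, CCCZ)
  read x, top C: go to p, push ε → (p, yyyxyy, CCZ)
  read y, top C: go to s, push ε → (s, yyxyy, CZ)
  read y, top C: go to p, push ε → (p, yxyy, Z)
  read y, top Z: go to r, push Z → (r, xyy, Z)
  read x, top Z: go to s, push CEZ → (s, yy, CEZ)
  read y, top C: go to p, push ε → (p, y, EZ)
  read y, top E: go to r, push EC → (r, ε, ECZ)
All input consumed; M is in state r.

r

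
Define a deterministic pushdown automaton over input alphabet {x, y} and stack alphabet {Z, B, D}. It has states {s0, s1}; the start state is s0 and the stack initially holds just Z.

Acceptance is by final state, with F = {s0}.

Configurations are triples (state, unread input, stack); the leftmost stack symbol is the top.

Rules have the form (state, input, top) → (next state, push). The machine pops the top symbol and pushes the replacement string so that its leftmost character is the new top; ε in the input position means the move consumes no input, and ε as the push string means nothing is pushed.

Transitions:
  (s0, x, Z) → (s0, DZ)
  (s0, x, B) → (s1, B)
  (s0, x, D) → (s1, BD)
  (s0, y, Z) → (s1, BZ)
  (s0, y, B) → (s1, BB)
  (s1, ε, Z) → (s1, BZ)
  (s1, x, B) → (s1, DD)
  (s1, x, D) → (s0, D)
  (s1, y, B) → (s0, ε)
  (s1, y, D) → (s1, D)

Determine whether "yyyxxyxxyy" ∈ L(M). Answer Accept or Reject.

Reject

(s0, yyyxxyxxyy, Z)
  read y, top Z: go to s1, push BZ → (s1, yyxxyxxyy, BZ)
  read y, top B: go to s0, push ε → (s0, yxxyxxyy, Z)
  read y, top Z: go to s1, push BZ → (s1, xxyxxyy, BZ)
  read x, top B: go to s1, push DD → (s1, xyxxyy, DDZ)
  read x, top D: go to s0, push D → (s0, yxxyy, DDZ)
No transition applies at (s0, yxxyy, DDZ); input not fully consumed.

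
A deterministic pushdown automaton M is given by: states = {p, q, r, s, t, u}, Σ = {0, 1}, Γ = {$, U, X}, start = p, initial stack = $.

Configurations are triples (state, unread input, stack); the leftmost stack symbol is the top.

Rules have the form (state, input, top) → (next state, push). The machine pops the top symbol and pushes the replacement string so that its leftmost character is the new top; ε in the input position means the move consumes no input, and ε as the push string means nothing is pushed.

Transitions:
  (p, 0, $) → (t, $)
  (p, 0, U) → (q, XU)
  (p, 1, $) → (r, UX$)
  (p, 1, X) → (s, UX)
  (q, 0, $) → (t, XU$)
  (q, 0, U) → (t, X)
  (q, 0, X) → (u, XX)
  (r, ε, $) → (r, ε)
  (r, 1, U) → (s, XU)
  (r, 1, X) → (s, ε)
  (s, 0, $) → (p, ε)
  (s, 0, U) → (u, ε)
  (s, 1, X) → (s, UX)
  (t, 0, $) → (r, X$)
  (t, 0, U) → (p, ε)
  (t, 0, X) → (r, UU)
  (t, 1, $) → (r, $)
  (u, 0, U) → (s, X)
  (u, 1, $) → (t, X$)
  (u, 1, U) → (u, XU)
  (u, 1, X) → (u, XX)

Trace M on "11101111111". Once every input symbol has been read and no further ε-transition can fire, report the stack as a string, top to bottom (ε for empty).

XXXXXXXXUX$

(p, 11101111111, $)
  read 1, top $: go to r, push UX$ → (r, 1101111111, UX$)
  read 1, top U: go to s, push XU → (s, 101111111, XUX$)
  read 1, top X: go to s, push UX → (s, 01111111, UXUX$)
  read 0, top U: go to u, push ε → (u, 1111111, XUX$)
  read 1, top X: go to u, push XX → (u, 111111, XXUX$)
  read 1, top X: go to u, push XX → (u, 11111, XXXUX$)
  read 1, top X: go to u, push XX → (u, 1111, XXXXUX$)
  read 1, top X: go to u, push XX → (u, 111, XXXXXUX$)
  read 1, top X: go to u, push XX → (u, 11, XXXXXXUX$)
  read 1, top X: go to u, push XX → (u, 1, XXXXXXXUX$)
  read 1, top X: go to u, push XX → (u, ε, XXXXXXXXUX$)
All input consumed in state u with stack XXXXXXXXUX$.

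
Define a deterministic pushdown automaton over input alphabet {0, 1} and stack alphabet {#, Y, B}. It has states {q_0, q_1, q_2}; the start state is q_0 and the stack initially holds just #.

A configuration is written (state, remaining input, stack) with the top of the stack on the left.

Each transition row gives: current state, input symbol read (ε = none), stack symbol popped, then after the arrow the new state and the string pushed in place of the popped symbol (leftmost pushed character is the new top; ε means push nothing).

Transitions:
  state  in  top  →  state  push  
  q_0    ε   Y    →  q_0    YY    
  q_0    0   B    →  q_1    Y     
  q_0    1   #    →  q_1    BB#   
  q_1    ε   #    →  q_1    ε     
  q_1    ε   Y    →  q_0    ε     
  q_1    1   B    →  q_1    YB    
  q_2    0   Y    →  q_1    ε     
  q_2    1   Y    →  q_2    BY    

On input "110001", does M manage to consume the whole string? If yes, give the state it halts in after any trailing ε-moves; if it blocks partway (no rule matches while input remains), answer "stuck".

(q_0, 110001, #) ⊢ (q_1, 10001, BB#) ⊢ (q_1, 0001, YBB#) ⊢ (q_0, 0001, BB#) ⊢ (q_1, 001, YB#) ⊢ (q_0, 001, B#) ⊢ (q_1, 01, Y#) ⊢ (q_0, 01, #)
No transition for (q_0, 0, top #); M blocks with input 01 remaining.

stuck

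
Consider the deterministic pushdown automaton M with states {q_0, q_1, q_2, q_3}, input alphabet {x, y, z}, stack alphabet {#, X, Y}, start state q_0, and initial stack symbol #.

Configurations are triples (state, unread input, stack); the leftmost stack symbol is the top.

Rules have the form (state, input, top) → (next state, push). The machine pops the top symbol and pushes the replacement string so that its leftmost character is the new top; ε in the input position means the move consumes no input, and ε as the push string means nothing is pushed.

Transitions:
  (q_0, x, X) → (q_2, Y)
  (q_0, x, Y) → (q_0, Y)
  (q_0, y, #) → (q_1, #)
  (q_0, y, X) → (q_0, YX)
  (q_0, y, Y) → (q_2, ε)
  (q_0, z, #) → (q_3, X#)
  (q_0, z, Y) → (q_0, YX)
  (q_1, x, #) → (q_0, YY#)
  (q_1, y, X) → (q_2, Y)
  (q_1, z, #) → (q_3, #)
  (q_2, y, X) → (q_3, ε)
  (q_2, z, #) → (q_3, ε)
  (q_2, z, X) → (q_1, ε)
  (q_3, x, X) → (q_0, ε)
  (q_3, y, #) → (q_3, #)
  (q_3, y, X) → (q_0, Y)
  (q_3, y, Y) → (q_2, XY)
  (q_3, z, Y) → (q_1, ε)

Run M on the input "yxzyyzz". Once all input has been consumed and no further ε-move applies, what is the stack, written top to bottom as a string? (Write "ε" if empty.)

#

(q_0, yxzyyzz, #)
  read y, top #: go to q_1, push # → (q_1, xzyyzz, #)
  read x, top #: go to q_0, push YY# → (q_0, zyyzz, YY#)
  read z, top Y: go to q_0, push YX → (q_0, yyzz, YXY#)
  read y, top Y: go to q_2, push ε → (q_2, yzz, XY#)
  read y, top X: go to q_3, push ε → (q_3, zz, Y#)
  read z, top Y: go to q_1, push ε → (q_1, z, #)
  read z, top #: go to q_3, push # → (q_3, ε, #)
All input consumed in state q_3 with stack #.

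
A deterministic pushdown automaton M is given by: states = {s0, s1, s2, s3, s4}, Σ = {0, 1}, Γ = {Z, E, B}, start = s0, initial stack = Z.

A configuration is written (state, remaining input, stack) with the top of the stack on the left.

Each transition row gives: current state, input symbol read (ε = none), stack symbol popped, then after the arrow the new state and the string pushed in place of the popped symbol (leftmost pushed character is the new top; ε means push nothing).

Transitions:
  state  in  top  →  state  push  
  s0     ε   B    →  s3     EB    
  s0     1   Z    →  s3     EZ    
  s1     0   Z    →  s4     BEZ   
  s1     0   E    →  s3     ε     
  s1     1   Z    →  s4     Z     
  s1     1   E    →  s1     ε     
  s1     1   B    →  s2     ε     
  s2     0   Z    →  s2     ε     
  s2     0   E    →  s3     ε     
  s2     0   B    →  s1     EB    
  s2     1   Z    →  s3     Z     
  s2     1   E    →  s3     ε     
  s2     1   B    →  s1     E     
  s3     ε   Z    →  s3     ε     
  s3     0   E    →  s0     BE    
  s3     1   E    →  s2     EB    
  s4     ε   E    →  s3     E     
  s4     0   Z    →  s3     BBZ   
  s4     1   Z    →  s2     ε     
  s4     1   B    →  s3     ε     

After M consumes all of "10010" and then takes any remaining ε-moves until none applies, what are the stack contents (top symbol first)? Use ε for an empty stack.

(s0, 10010, Z)
  read 1, top Z: go to s3, push EZ → (s3, 0010, EZ)
  read 0, top E: go to s0, push BE → (s0, 010, BEZ)
  ε-move, top B: go to s3, push EB → (s3, 010, EBEZ)
  read 0, top E: go to s0, push BE → (s0, 10, BEBEZ)
  ε-move, top B: go to s3, push EB → (s3, 10, EBEBEZ)
  read 1, top E: go to s2, push EB → (s2, 0, EBBEBEZ)
  read 0, top E: go to s3, push ε → (s3, ε, BBEBEZ)
All input consumed in state s3 with stack BBEBEZ.

BBEBEZ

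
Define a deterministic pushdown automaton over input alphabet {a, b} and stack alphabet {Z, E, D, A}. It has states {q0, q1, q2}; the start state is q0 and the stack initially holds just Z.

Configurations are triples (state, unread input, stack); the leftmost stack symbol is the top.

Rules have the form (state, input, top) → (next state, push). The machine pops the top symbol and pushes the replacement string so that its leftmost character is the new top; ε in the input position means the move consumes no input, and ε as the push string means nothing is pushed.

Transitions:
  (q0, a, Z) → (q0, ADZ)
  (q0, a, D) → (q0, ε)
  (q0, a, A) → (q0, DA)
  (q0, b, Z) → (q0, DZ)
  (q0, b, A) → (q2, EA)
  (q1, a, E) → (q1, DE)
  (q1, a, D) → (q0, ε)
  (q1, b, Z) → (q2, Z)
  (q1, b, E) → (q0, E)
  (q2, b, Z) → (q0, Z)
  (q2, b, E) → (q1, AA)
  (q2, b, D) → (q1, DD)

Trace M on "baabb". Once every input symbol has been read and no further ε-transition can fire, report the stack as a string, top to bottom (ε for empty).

AAADZ

(q0, baabb, Z)
  read b, top Z: go to q0, push DZ → (q0, aabb, DZ)
  read a, top D: go to q0, push ε → (q0, abb, Z)
  read a, top Z: go to q0, push ADZ → (q0, bb, ADZ)
  read b, top A: go to q2, push EA → (q2, b, EADZ)
  read b, top E: go to q1, push AA → (q1, ε, AAADZ)
All input consumed in state q1 with stack AAADZ.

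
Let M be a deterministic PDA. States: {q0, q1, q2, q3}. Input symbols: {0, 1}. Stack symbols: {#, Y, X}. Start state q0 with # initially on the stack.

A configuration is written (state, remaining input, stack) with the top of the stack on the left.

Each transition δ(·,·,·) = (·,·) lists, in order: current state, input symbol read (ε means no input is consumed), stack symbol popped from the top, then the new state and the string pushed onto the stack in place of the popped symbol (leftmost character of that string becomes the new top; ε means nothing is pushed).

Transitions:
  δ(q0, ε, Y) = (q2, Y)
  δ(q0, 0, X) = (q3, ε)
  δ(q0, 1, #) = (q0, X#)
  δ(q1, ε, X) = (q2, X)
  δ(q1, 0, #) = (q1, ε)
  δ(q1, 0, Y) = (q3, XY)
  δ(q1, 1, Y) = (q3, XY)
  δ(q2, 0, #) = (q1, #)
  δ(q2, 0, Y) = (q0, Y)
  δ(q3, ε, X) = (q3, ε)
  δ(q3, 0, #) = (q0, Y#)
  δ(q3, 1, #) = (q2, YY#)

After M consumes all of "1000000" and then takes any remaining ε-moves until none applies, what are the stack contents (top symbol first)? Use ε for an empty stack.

(q0, 1000000, #)
  read 1, top #: go to q0, push X# → (q0, 000000, X#)
  read 0, top X: go to q3, push ε → (q3, 00000, #)
  read 0, top #: go to q0, push Y# → (q0, 0000, Y#)
  ε-move, top Y: go to q2, push Y → (q2, 0000, Y#)
  read 0, top Y: go to q0, push Y → (q0, 000, Y#)
  ε-move, top Y: go to q2, push Y → (q2, 000, Y#)
  read 0, top Y: go to q0, push Y → (q0, 00, Y#)
  ε-move, top Y: go to q2, push Y → (q2, 00, Y#)
  read 0, top Y: go to q0, push Y → (q0, 0, Y#)
  ε-move, top Y: go to q2, push Y → (q2, 0, Y#)
  read 0, top Y: go to q0, push Y → (q0, ε, Y#)
  ε-move, top Y: go to q2, push Y → (q2, ε, Y#)
All input consumed in state q2 with stack Y#.

Y#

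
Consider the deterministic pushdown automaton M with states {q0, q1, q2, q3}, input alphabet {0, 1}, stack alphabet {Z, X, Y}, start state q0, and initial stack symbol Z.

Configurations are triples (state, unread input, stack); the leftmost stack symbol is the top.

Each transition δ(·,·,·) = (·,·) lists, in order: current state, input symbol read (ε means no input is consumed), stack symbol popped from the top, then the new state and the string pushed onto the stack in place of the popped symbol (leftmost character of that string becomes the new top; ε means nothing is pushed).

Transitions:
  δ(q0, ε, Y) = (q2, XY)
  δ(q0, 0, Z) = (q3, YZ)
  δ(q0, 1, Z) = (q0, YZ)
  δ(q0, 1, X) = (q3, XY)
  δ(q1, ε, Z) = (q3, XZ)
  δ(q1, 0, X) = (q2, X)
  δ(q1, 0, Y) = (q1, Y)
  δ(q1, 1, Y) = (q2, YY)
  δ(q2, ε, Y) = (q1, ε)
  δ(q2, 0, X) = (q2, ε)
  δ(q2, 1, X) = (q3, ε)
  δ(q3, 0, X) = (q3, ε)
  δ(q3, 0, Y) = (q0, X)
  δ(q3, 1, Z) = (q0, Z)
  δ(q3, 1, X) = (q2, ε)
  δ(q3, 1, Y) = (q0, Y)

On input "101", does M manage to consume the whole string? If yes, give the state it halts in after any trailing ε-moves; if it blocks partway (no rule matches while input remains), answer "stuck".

(q0, 101, Z) ⊢ (q0, 01, YZ) ⊢ (q2, 01, XYZ) ⊢ (q2, 1, YZ) ⊢ (q1, 1, Z) ⊢ (q3, 1, XZ) ⊢ (q2, ε, Z)
All input consumed; M is in state q2.

q2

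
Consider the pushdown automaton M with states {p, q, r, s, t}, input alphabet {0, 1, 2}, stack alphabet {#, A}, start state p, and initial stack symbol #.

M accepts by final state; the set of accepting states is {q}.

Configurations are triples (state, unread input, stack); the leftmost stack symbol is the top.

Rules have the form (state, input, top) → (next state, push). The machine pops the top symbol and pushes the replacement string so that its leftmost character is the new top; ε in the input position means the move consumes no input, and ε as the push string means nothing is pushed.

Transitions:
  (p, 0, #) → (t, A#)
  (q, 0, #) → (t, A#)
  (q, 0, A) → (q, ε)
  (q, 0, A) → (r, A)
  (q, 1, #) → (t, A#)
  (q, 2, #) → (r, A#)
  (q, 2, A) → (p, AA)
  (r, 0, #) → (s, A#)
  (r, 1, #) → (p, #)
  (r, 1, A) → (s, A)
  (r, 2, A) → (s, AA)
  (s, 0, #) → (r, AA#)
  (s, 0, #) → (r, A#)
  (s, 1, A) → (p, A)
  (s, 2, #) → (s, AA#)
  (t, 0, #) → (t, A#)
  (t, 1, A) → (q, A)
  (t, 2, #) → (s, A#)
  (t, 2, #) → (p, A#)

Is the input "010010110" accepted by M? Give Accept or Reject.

Accept

One accepting computation: (p, 010010110, #) ⊢ (t, 10010110, A#) ⊢ (q, 0010110, A#) ⊢ (q, 010110, #) ⊢ (t, 10110, A#) ⊢ (q, 0110, A#) ⊢ (q, 110, #) ⊢ (t, 10, A#) ⊢ (q, 0, A#) ⊢ (q, ε, #)
All input consumed and state q ∈ F.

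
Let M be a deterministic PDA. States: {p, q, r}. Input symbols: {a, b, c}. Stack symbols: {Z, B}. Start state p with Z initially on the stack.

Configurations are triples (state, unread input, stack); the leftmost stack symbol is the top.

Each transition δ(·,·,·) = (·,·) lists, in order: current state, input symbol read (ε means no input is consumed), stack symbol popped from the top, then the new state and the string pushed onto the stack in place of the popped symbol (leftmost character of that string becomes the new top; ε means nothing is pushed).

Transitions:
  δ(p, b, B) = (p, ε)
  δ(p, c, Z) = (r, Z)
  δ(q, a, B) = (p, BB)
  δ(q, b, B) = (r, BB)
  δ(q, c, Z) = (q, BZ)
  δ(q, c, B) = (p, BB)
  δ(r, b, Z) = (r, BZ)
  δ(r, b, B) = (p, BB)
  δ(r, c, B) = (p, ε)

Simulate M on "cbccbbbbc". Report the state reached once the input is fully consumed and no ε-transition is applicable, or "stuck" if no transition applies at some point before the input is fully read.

(p, cbccbbbbc, Z)
  read c, top Z: go to r, push Z → (r, bccbbbbc, Z)
  read b, top Z: go to r, push BZ → (r, ccbbbbc, BZ)
  read c, top B: go to p, push ε → (p, cbbbbc, Z)
  read c, top Z: go to r, push Z → (r, bbbbc, Z)
  read b, top Z: go to r, push BZ → (r, bbbc, BZ)
  read b, top B: go to p, push BB → (p, bbc, BBZ)
  read b, top B: go to p, push ε → (p, bc, BZ)
  read b, top B: go to p, push ε → (p, c, Z)
  read c, top Z: go to r, push Z → (r, ε, Z)
All input consumed; M is in state r.

r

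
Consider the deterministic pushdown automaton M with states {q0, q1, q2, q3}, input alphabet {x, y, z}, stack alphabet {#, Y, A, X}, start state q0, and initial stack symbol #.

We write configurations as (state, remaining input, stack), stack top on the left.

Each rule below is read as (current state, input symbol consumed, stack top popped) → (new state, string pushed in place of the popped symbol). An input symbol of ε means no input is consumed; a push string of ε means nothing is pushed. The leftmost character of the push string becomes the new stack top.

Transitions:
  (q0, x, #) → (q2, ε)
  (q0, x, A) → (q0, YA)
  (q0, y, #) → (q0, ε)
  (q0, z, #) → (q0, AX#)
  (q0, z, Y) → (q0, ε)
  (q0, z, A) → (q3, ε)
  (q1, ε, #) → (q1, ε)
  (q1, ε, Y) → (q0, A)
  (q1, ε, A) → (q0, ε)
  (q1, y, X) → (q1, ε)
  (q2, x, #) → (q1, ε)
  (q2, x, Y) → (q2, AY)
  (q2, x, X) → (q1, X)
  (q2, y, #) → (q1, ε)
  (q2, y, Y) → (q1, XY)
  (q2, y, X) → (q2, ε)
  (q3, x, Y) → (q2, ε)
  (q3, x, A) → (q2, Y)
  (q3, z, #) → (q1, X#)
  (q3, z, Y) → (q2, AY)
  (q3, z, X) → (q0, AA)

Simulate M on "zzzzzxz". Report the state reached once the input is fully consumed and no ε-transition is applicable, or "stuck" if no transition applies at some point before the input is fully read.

(q0, zzzzzxz, #)
  read z, top #: go to q0, push AX# → (q0, zzzzxz, AX#)
  read z, top A: go to q3, push ε → (q3, zzzxz, X#)
  read z, top X: go to q0, push AA → (q0, zzxz, AA#)
  read z, top A: go to q3, push ε → (q3, zxz, A#)
No transition for (q3, z, top A); M blocks with input zxz remaining.

stuck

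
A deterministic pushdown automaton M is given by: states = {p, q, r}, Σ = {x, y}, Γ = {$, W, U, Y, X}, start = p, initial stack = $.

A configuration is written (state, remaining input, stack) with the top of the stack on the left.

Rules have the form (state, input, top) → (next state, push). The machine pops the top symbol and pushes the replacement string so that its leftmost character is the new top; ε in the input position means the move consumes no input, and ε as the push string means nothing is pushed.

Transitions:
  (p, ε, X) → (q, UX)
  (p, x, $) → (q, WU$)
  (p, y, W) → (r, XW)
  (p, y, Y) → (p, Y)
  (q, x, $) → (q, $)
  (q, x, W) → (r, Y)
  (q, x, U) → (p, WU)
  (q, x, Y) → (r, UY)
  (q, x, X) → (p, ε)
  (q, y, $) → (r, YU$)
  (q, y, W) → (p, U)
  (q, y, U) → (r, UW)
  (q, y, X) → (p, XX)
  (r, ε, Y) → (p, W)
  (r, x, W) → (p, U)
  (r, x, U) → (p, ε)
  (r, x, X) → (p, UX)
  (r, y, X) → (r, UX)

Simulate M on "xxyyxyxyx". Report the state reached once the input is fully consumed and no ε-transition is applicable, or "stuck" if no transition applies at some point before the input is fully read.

p

(p, xxyyxyxyx, $) ⊢ (q, xyyxyxyx, WU$) ⊢ (r, yyxyxyx, YU$) ⊢ (p, yyxyxyx, WU$) ⊢ (r, yxyxyx, XWU$) ⊢ (r, xyxyx, UXWU$) ⊢ (p, yxyx, XWU$) ⊢ (q, yxyx, UXWU$) ⊢ (r, xyx, UWXWU$) ⊢ (p, yx, WXWU$) ⊢ (r, x, XWXWU$) ⊢ (p, ε, UXWXWU$)
All input consumed; M is in state p.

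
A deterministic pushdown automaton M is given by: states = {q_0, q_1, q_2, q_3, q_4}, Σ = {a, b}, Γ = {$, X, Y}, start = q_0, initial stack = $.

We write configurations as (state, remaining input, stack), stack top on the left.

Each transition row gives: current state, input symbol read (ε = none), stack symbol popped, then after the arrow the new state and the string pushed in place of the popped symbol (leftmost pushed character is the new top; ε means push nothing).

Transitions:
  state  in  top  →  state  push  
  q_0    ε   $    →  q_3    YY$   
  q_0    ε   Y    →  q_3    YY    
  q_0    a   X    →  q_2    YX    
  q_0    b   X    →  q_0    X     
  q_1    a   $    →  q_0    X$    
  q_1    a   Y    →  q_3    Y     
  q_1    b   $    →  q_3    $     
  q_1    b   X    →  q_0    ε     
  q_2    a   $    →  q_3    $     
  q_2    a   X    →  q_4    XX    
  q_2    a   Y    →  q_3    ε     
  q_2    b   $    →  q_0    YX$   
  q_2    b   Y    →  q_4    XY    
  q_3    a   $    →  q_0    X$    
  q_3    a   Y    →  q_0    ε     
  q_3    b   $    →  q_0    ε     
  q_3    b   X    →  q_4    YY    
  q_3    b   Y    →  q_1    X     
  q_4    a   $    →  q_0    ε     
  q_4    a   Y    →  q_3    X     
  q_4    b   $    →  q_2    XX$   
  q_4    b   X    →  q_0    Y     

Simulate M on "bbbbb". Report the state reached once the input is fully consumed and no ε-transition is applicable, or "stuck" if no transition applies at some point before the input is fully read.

(q_0, bbbbb, $)
  ε-move, top $: go to q_3, push YY$ → (q_3, bbbbb, YY$)
  read b, top Y: go to q_1, push X → (q_1, bbbb, XY$)
  read b, top X: go to q_0, push ε → (q_0, bbb, Y$)
  ε-move, top Y: go to q_3, push YY → (q_3, bbb, YY$)
  read b, top Y: go to q_1, push X → (q_1, bb, XY$)
  read b, top X: go to q_0, push ε → (q_0, b, Y$)
  ε-move, top Y: go to q_3, push YY → (q_3, b, YY$)
  read b, top Y: go to q_1, push X → (q_1, ε, XY$)
All input consumed; M is in state q_1.

q_1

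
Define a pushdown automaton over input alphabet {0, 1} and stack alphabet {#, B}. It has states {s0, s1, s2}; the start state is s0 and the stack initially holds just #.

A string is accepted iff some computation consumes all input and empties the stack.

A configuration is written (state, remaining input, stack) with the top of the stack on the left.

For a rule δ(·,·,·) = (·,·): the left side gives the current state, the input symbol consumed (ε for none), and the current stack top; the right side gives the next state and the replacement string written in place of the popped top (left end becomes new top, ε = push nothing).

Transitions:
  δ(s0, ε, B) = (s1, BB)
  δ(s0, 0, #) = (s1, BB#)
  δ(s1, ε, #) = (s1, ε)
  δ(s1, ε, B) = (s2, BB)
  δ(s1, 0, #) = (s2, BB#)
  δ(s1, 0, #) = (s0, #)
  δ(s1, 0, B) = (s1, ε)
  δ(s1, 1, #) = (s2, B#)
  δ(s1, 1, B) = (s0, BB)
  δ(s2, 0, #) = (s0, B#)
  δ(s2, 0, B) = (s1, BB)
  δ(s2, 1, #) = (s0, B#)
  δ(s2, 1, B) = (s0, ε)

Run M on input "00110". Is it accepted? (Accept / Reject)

Reject

No computation consumes all input and empties the stack.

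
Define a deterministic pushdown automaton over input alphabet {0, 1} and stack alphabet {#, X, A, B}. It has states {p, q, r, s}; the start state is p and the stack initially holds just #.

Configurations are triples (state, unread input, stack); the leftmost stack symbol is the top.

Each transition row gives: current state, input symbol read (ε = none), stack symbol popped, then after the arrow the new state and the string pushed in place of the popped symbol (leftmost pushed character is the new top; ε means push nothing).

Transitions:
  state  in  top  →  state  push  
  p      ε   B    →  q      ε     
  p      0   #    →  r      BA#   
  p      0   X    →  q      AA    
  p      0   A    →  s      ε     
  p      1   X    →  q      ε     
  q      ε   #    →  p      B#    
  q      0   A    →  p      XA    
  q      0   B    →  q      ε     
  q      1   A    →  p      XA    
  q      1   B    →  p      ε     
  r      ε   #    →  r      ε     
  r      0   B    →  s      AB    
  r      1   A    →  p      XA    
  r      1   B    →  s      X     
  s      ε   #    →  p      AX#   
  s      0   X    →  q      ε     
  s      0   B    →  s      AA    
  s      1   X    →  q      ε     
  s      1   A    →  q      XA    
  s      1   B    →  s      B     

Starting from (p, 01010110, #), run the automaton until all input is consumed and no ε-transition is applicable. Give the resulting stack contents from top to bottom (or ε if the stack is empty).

XAAA#

(p, 01010110, #) ⊢ (r, 1010110, BA#) ⊢ (s, 010110, XA#) ⊢ (q, 10110, A#) ⊢ (p, 0110, XA#) ⊢ (q, 110, AAA#) ⊢ (p, 10, XAAA#) ⊢ (q, 0, AAA#) ⊢ (p, ε, XAAA#)
All input consumed in state p with stack XAAA#.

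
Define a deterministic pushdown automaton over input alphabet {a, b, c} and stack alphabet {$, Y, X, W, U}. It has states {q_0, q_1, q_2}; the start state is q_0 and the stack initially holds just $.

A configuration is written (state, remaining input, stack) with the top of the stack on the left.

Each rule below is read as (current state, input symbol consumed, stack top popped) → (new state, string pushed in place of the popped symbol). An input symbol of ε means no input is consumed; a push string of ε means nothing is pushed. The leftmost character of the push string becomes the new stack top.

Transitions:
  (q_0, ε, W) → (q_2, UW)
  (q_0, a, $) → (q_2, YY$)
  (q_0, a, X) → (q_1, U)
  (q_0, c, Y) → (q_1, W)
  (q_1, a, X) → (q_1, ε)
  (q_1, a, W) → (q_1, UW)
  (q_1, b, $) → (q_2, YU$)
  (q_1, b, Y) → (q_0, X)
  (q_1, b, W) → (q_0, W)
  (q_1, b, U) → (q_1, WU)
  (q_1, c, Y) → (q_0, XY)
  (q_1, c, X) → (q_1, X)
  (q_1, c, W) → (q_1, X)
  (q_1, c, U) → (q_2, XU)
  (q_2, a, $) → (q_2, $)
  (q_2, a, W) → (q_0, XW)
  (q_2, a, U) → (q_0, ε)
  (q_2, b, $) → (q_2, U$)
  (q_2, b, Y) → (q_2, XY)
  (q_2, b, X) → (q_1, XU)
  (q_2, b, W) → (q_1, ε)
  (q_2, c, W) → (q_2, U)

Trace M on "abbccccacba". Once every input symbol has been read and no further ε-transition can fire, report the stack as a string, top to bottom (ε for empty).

(q_0, abbccccacba, $)
  read a, top $: go to q_2, push YY$ → (q_2, bbccccacba, YY$)
  read b, top Y: go to q_2, push XY → (q_2, bccccacba, XYY$)
  read b, top X: go to q_1, push XU → (q_1, ccccacba, XUYY$)
  read c, top X: go to q_1, push X → (q_1, cccacba, XUYY$)
  read c, top X: go to q_1, push X → (q_1, ccacba, XUYY$)
  read c, top X: go to q_1, push X → (q_1, cacba, XUYY$)
  read c, top X: go to q_1, push X → (q_1, acba, XUYY$)
  read a, top X: go to q_1, push ε → (q_1, cba, UYY$)
  read c, top U: go to q_2, push XU → (q_2, ba, XUYY$)
  read b, top X: go to q_1, push XU → (q_1, a, XUUYY$)
  read a, top X: go to q_1, push ε → (q_1, ε, UUYY$)
All input consumed in state q_1 with stack UUYY$.

UUYY$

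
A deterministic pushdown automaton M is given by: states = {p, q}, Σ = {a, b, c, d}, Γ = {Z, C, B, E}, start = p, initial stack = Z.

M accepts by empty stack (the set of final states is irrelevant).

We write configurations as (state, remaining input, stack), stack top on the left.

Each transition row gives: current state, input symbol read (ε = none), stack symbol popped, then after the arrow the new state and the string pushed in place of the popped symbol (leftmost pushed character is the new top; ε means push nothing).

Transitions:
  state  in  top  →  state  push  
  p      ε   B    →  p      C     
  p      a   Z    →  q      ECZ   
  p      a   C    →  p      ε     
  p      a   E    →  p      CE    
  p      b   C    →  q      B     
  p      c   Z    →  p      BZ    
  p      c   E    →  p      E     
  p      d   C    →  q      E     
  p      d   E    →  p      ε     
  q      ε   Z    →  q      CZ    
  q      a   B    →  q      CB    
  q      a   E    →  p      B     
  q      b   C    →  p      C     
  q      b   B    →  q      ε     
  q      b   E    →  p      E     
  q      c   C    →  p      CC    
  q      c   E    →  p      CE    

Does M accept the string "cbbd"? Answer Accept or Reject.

Reject

(p, cbbd, Z)
  read c, top Z: go to p, push BZ → (p, bbd, BZ)
  ε-move, top B: go to p, push C → (p, bbd, CZ)
  read b, top C: go to q, push B → (q, bd, BZ)
  read b, top B: go to q, push ε → (q, d, Z)
  ε-move, top Z: go to q, push CZ → (q, d, CZ)
No transition applies at (q, d, CZ); input not fully consumed.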